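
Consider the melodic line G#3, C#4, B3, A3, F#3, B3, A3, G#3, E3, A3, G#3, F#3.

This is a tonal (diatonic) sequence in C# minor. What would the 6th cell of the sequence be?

B2 E3 D#3 C#3

Taking 4-note groups, the heads are G#3, F#3, E3: the pattern moves down a 2nd.
Extending down a 2nd: D#3 → C#3 → B2.
Statement 6 starts on B2 and keeps the same diatonic contour: B2 E3 D#3 C#3.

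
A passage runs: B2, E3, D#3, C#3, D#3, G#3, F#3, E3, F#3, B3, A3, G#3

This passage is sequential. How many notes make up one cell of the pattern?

4

12 notes total. Splitting into 3 groups of 4:
B2 E3 D#3 C#3 | D#3 G#3 F#3 E3 | F#3 B3 A3 G#3
Every group is a transposition up a 3rd of the one before; no shorter unit works.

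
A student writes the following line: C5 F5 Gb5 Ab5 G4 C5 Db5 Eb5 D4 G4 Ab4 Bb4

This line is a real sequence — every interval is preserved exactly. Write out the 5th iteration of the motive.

E3 A3 Bb3 C4

With a 4-note motive the entries are C5, G4, D4, each down a 4th from the previous.
Carrying on: A3 → E3.
So cell 5 is E3 A3 Bb3 C4.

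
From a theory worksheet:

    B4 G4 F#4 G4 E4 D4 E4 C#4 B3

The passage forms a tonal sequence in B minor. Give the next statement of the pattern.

The 3-note cells begin on B4, G4, E4 — each down a 3rd from the last.
From C#4 the diatonic shape gives C#4 A3 G3.

C#4 A3 G3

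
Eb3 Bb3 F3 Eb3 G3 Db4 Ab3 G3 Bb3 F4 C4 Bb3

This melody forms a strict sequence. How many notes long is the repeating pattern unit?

4

Try groups of 4 (3 cells in 12 notes):
Eb3 Bb3 F3 Eb3 | G3 Db4 Ab3 G3 | Bb3 F4 C4 Bb3
Every group is a transposition up a 3rd of the one before; no shorter unit works.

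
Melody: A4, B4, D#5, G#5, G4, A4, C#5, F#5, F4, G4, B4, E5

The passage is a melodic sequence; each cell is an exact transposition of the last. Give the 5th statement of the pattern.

With a 4-note motive the entries are A4, G4, F4, each down a 2nd from the previous.
Continuing the starts: Eb4 → Db4.
From Db4 the exact shape gives Db4 Eb4 G4 C5.

Db4 Eb4 G4 C5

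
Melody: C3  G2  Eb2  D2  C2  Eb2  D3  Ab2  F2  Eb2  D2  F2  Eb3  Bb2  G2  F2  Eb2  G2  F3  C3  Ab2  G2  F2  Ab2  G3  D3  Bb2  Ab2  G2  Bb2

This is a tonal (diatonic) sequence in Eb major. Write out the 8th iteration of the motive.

C4 G3 Eb3 D3 C3 Eb3

Unit = 6 notes; the statements start on C3, D3, Eb3, F3, G3, moving up a 2nd each time.
Continuing the starts: Ab3 → Bb3 → C4.
So cell 8 is C4 G3 Eb3 D3 C3 Eb3.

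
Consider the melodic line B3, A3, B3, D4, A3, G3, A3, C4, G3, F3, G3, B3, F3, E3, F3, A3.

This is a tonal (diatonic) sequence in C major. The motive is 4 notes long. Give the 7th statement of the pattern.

Unit = 4 notes; the statements start on B3, A3, G3, F3, moving down a 2nd each time.
Carrying on: E3 → D3 → C3.
So cell 7 is C3 B2 C3 E3.

C3 B2 C3 E3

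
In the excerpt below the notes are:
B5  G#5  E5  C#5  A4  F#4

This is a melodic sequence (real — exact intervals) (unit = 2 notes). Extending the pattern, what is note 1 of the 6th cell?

With 2-note cells, note 1 of each statement runs B5, E5, A4.
Extending down a 5th: D4 → G3 → C3.

C3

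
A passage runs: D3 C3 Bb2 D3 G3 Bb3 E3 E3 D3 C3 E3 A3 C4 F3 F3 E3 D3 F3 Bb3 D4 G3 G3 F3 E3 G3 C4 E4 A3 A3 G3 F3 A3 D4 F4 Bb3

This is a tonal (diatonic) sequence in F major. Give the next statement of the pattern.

Bb3 A3 G3 Bb3 E4 G4 C4

The 7-note cells begin on D3, E3, F3, G3, A3 — each up a 2nd from the last.
So cell 6 is Bb3 A3 G3 Bb3 E4 G4 C4.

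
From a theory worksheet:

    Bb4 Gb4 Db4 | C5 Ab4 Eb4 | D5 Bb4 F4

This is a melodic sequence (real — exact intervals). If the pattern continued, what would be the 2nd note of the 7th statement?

F#5

Grouping in 3s, the 2nd note of each cell is Gb4, Ab4, Bb4.
Carrying that up a 2nd forward: C5 → D5 → E5 → F#5.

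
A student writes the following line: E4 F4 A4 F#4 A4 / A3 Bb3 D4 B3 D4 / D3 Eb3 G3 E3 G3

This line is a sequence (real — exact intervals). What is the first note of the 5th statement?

C2

Taking 5-note groups, the heads are E4, A3, D3: the pattern moves down a 5th.
Continuing: G2 → C2. Statement 5 starts on C2.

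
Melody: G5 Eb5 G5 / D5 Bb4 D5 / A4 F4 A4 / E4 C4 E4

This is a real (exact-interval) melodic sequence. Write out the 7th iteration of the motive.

The 3-note cells begin on G5, D5, A4, E4 — each down a 4th from the last.
Extending down a 4th: B3 → F#3 → C#3.
So cell 7 is C#3 A2 C#3.

C#3 A2 C#3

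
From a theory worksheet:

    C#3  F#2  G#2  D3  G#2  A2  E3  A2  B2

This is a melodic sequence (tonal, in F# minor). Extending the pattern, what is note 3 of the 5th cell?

With 3-note cells, note 3 of each statement runs G#2, A2, B2.
Extending up a 2nd: C#3 → D3.

D3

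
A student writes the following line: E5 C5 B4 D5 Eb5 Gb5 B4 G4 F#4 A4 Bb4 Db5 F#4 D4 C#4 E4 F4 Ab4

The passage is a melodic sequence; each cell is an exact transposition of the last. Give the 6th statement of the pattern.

D#3 B2 A#2 C#3 D3 F3

Unit = 6 notes; the statements start on E5, B4, F#4, moving down a 4th each time.
Extending down a 4th: C#4 → G#3 → D#3.
Statement 6 starts on D#3 and keeps the same exact contour: D#3 B2 A#2 C#3 D3 F3.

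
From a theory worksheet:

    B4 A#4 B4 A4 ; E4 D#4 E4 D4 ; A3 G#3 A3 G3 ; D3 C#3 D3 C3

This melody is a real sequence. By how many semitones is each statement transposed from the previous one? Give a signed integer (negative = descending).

-7

With a 4-note motive the entries are B4, E4, A3, D3, each down a 5th from the previous.
B4 to E4 spans -7 semitones.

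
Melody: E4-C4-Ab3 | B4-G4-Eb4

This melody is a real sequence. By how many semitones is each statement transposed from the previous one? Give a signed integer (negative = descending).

7

With a 3-note motive the entries are E4, B4, each up a 5th from the previous.
Counting half-steps from E4 to B4: 7.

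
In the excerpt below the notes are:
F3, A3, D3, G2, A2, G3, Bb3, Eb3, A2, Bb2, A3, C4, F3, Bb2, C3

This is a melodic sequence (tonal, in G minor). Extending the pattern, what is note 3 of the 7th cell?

Grouping in 5s, the 3rd note of each cell is D3, Eb3, F3.
Carrying that up a 2nd forward: G3 → A3 → Bb3 → C4.

C4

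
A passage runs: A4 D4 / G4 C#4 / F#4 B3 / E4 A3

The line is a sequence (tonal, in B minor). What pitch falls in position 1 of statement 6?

C#4

The unit is 2 notes. Position-1 pitches of the 4 shown cells: A4, G4, F#4, E4.
Each moves down a 2nd. Continuing: D4 → C#4.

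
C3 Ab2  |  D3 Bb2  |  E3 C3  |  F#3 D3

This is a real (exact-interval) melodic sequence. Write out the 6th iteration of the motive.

With a 2-note motive the entries are C3, D3, E3, F#3, each up a 2nd from the previous.
Carrying on: G#3 → A#3.
From A#3 the exact shape gives A#3 F#3.

A#3 F#3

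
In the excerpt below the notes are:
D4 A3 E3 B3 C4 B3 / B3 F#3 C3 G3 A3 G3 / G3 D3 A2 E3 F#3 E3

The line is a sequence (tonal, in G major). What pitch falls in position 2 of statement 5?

G2

Grouping in 6s, the 2nd note of each cell is A3, F#3, D3.
Each moves down a 3rd. Continuing: B2 → G2.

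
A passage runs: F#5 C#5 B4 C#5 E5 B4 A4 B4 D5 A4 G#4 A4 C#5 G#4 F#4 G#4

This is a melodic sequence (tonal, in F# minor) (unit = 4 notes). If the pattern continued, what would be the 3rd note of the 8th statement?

B3

Grouping in 4s, the 3rd note of each cell is B4, A4, G#4, F#4.
Each moves down a 2nd. Continuing: E4 → D4 → C#4 → B3.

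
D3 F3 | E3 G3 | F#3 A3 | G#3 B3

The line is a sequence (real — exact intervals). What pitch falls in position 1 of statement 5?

The unit is 2 notes. Position-1 pitches of the 4 shown cells: D3, E3, F#3, G#3.
From G#3, up a 2nd gives A#3.

A#3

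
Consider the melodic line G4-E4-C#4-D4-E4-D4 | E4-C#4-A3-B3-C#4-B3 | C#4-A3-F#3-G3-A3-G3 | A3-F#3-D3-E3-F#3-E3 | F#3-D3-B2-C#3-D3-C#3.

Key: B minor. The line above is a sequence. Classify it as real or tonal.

tonal

Every note is diatonic to B minor.
Cell 1 has -3 semitones from note 2 to 3, but cell 2 has -4 — the interval quality changes while the contour stays the same, which is the hallmark of a tonal sequence.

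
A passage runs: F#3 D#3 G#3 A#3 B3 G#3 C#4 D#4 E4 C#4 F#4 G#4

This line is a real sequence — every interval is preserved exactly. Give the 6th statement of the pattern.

G5 E5 A5 B5

Unit = 4 notes; the statements start on F#3, B3, E4, moving up a 4th each time.
Continuing the starts: A4 → D5 → G5.
So cell 6 is G5 E5 A5 B5.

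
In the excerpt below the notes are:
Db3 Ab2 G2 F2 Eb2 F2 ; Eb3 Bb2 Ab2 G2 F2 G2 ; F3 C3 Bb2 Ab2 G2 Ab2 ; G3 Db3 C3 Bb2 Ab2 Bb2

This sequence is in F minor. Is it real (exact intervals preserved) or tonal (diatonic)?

Every note is diatonic to F minor.
Cell 1 has -1 semitones from note 2 to 3, but cell 2 has -2 — the interval quality changes while the contour stays the same, which is the hallmark of a tonal sequence.

tonal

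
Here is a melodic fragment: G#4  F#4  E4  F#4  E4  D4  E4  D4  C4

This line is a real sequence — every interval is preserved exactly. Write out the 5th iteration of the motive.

Taking 3-note groups, the heads are G#4, F#4, E4: the pattern moves down a 2nd.
Extending down a 2nd: D4 → C4.
Statement 5 starts on C4 and keeps the same exact contour: C4 Bb3 Ab3.

C4 Bb3 Ab3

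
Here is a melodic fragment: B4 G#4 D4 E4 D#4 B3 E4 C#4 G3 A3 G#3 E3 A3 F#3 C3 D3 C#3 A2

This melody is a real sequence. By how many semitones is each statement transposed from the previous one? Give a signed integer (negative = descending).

-7

With a 6-note motive the entries are B4, E4, A3, each down a 5th from the previous.
B4 to E4 spans -7 semitones.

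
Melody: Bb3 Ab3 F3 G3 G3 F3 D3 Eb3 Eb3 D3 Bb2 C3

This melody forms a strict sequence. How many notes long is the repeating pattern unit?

4

There are 12 notes; a 4-note unit gives 3 cells:
Bb3 Ab3 F3 G3 | G3 F3 D3 Eb3 | Eb3 D3 Bb2 C3
Each cell is the previous one down a 3rd — so the unit is 4 notes.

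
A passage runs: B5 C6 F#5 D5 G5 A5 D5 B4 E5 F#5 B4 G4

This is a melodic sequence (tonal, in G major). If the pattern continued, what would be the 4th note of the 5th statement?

Grouping in 4s, the 4th note of each cell is D5, B4, G4.
Carrying that down a 3rd forward: E4 → C4.

C4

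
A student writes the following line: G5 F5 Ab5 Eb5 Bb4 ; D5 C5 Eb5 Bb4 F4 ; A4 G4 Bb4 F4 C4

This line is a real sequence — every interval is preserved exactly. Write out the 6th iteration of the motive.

With a 5-note motive the entries are G5, D5, A4, each down a 4th from the previous.
Extending down a 4th: E4 → B3 → F#3.
Statement 6 starts on F#3 and keeps the same exact contour: F#3 E3 G3 D3 A2.

F#3 E3 G3 D3 A2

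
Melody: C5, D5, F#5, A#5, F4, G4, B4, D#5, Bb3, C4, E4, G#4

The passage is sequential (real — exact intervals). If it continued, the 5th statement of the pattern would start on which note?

Unit = 4 notes; the statements start on C5, F4, Bb3, moving down a 5th each time.
Continuing: Eb3 → Ab2. Statement 5 starts on Ab2.

Ab2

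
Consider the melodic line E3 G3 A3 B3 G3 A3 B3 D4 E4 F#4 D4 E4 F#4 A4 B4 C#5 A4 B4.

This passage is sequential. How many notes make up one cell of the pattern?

6

18 notes total. Splitting into 3 groups of 6:
E3 G3 A3 B3 G3 A3 | B3 D4 E4 F#4 D4 E4 | F#4 A4 B4 C#5 A4 B4
That's a consistent up a 5th shift per cell, and no other grouping gives one.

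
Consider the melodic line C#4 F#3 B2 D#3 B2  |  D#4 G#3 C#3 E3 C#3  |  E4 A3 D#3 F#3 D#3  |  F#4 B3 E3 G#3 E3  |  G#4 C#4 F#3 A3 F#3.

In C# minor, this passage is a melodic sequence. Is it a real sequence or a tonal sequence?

tonal

Every note is diatonic to C# minor.
Cell 1 has +4 semitones from note 3 to 4, but cell 2 has +3 — the interval quality changes while the contour stays the same, which is the hallmark of a tonal sequence.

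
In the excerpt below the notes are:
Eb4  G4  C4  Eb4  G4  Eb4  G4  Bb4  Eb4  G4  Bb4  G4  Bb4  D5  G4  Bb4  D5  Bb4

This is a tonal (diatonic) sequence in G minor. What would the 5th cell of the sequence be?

The 6-note cells begin on Eb4, G4, Bb4 — each up a 3rd from the last.
Continuing the starts: D5 → F5.
So cell 5 is F5 A5 D5 F5 A5 F5.

F5 A5 D5 F5 A5 F5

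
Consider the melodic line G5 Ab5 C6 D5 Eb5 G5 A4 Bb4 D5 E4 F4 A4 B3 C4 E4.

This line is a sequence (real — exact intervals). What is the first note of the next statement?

F#3

With a 3-note motive the entries are G5, D5, A4, E4, B3, each down a 4th from the previous.
The next head, down a 4th from B3, is F#3.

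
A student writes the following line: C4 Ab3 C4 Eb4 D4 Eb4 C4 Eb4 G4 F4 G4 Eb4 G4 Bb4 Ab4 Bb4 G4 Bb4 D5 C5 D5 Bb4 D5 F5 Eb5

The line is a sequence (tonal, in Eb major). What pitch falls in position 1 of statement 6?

The unit is 5 notes. Position-1 pitches of the 5 shown cells: C4, Eb4, G4, Bb4, D5.
Each moves up a 3rd; the next is F5.

F5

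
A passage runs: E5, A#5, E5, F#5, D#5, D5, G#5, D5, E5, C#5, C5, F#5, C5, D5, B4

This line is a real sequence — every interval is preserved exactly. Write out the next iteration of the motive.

Bb4 E5 Bb4 C5 A4

The 5-note cells begin on E5, D5, C5 — each down a 2nd from the last.
Statement 4 starts on Bb4 and keeps the same exact contour: Bb4 E5 Bb4 C5 A4.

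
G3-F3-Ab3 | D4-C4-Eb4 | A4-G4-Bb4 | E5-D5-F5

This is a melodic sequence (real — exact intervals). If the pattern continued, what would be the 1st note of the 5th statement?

B5

Grouping in 3s, the 1st note of each cell is G3, D4, A4, E5.
One more up a 5th gives B5.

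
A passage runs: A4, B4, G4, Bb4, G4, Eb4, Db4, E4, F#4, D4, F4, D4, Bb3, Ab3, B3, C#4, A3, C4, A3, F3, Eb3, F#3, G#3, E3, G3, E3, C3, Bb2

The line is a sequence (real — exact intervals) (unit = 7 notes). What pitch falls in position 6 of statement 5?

G2

With 7-note cells, note 6 of each statement runs Eb4, Bb3, F3, C3.
One more down a 4th gives G2.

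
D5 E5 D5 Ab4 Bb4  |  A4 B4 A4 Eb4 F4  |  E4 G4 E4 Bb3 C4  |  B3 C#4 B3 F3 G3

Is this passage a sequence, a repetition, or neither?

neither

Note 2 of cell 3 is G4; if this were a sequence it would be F#4. No unit length gives a consistent transposition pattern.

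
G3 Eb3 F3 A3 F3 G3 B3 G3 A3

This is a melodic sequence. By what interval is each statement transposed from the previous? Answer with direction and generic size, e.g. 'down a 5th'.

up a 2nd

Taking 3-note groups, the heads are G3, A3, B3: the pattern moves up a 2nd.
G3 to A3 is up a 2nd.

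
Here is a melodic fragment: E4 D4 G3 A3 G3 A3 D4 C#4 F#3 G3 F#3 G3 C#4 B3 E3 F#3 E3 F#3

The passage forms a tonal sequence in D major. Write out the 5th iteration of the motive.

The 6-note cells begin on E4, D4, C#4 — each down a 2nd from the last.
Carrying on: B3 → A3.
Statement 5 starts on A3 and keeps the same diatonic contour: A3 G3 C#3 D3 C#3 D3.

A3 G3 C#3 D3 C#3 D3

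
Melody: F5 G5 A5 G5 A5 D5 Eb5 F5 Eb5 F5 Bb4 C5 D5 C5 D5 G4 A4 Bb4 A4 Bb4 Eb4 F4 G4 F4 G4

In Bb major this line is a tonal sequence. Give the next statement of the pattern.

With a 5-note motive the entries are F5, D5, Bb4, G4, Eb4, each down a 3rd from the previous.
Statement 6 starts on C4 and keeps the same diatonic contour: C4 D4 Eb4 D4 Eb4.

C4 D4 Eb4 D4 Eb4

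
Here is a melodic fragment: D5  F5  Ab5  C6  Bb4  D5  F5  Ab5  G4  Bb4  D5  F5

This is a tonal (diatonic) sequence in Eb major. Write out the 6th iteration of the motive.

Ab3 C4 Eb4 G4

Taking 4-note groups, the heads are D5, Bb4, G4: the pattern moves down a 3rd.
Continuing the starts: Eb4 → C4 → Ab3.
So cell 6 is Ab3 C4 Eb4 G4.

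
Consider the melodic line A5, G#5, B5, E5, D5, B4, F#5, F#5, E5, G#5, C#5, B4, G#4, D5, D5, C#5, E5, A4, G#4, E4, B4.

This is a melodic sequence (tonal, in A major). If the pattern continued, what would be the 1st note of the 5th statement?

G#4

Grouping in 7s, the 1st note of each cell is A5, F#5, D5.
Each moves down a 3rd. Continuing: B4 → G#4.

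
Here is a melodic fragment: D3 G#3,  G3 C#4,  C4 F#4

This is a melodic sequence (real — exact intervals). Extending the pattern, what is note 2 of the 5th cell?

The unit is 2 notes. Position-2 pitches of the 3 shown cells: G#3, C#4, F#4.
Extending up a 4th: B4 → E5.

E5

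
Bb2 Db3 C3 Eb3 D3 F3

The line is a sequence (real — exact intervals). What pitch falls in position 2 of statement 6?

B3

Grouping in 2s, the 2nd note of each cell is Db3, Eb3, F3.
Each moves up a 2nd. Continuing: G3 → A3 → B3.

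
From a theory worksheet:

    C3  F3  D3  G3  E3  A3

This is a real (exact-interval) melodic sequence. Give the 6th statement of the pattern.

A#3 D#4

Taking 2-note groups, the heads are C3, D3, E3: the pattern moves up a 2nd.
Carrying on: F#3 → G#3 → A#3.
So cell 6 is A#3 D#4.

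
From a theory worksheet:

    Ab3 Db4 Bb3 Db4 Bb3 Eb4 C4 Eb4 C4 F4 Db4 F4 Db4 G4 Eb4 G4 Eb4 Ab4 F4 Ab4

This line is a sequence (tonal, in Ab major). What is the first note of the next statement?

Taking 4-note groups, the heads are Ab3, Bb3, C4, Db4, Eb4: the pattern moves up a 2nd.
One more step up a 2nd gives F4.

F4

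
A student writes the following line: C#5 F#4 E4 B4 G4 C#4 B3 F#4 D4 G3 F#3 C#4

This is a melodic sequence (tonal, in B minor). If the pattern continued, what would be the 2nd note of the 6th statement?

E2

Grouping in 4s, the 2nd note of each cell is F#4, C#4, G3.
Carrying that down a 4th forward: D3 → A2 → E2.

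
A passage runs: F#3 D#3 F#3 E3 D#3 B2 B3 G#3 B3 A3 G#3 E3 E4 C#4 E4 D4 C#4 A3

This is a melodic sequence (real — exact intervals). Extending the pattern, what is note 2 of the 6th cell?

E5

Grouping in 6s, the 2nd note of each cell is D#3, G#3, C#4.
Carrying that up a 4th forward: F#4 → B4 → E5.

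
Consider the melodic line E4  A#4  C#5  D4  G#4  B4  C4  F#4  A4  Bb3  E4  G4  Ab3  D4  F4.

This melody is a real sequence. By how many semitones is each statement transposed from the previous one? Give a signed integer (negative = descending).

-2

Unit = 3 notes; the statements start on E4, D4, C4, Bb3, Ab3, moving down a 2nd each time.
E4→D4 is 62 − 64 = -2 semitones.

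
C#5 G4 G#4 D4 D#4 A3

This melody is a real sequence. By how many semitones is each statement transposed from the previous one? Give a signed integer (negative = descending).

The 2-note cells begin on C#5, G#4, D#4 — each down a 4th from the last.
Counting half-steps from C#5 to G#4: -5.

-5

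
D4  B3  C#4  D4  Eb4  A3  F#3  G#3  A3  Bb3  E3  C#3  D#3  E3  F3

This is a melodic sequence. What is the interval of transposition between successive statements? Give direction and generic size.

Unit = 5 notes; the statements start on D4, A3, E3, moving down a 4th each time.
From D4 to A3: down a 4th.

down a 4th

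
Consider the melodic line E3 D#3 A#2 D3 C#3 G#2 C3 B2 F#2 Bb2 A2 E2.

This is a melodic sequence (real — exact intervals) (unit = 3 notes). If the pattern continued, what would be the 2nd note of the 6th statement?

F2

Grouping in 3s, the 2nd note of each cell is D#3, C#3, B2, A2.
Extending down a 2nd: G2 → F2.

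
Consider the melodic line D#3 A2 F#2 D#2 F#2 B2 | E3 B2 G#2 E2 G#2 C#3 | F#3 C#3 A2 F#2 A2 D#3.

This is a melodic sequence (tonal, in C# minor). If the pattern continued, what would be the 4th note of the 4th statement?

With 6-note cells, note 4 of each statement runs D#2, E2, F#2.
One more up a 2nd gives G#2.

G#2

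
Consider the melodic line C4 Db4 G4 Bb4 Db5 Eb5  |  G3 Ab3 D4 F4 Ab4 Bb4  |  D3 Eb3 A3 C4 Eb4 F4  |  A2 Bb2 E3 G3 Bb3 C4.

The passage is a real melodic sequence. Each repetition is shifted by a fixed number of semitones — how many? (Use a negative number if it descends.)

With a 6-note motive the entries are C4, G3, D3, A2, each down a 4th from the previous.
C4→G3 is 55 − 60 = -5 semitones.

-5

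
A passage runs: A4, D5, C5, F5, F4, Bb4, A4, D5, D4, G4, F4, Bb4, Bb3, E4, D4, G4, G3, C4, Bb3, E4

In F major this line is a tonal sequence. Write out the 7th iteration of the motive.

Unit = 4 notes; the statements start on A4, F4, D4, Bb3, G3, moving down a 3rd each time.
Carrying on: E3 → C3.
So cell 7 is C3 F3 E3 A3.

C3 F3 E3 A3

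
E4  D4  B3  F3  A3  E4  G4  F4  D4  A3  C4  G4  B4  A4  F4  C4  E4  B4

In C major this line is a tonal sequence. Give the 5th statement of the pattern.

Unit = 6 notes; the statements start on E4, G4, B4, moving up a 3rd each time.
Continuing the starts: D5 → F5.
So cell 5 is F5 E5 C5 G4 B4 F5.

F5 E5 C5 G4 B4 F5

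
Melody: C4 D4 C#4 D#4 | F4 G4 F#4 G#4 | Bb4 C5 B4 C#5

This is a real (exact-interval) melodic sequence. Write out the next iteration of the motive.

With a 4-note motive the entries are C4, F4, Bb4, each up a 4th from the previous.
So cell 4 is Eb5 F5 E5 F#5.

Eb5 F5 E5 F#5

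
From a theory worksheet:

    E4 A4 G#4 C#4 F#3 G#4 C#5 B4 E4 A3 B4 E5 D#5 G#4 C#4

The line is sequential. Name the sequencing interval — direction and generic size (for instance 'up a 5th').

With a 5-note motive the entries are E4, G#4, B4, each up a 3rd from the previous.
E4 to G#4 is up a 3rd.

up a 3rd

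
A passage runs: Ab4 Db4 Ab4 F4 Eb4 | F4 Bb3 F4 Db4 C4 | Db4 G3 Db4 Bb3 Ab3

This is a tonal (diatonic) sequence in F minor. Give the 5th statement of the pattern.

G3 C3 G3 Eb3 Db3

With a 5-note motive the entries are Ab4, F4, Db4, each down a 3rd from the previous.
Extending down a 3rd: Bb3 → G3.
So cell 5 is G3 C3 G3 Eb3 Db3.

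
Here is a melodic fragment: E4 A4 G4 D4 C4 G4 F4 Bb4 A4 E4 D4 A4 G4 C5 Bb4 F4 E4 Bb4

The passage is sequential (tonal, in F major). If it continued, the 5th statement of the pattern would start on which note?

Bb4

The 6-note cells begin on E4, F4, G4 — each up a 2nd from the last.
Continuing: A4 → Bb4. Statement 5 starts on Bb4.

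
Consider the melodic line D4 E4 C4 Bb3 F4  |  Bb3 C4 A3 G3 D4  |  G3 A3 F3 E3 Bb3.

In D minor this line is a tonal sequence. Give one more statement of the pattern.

E3 F3 D3 C3 G3

With a 5-note motive the entries are D4, Bb3, G3, each down a 3rd from the previous.
Statement 4 starts on E3 and keeps the same diatonic contour: E3 F3 D3 C3 G3.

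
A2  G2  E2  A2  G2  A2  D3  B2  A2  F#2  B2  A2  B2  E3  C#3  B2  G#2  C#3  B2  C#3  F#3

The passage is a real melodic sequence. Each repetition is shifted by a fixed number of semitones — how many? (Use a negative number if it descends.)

Taking 7-note groups, the heads are A2, B2, C#3: the pattern moves up a 2nd.
Counting half-steps from A2 to B2: 2.

2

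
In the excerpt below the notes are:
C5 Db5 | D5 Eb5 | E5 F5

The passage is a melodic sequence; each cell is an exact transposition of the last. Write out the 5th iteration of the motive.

G#5 A5

With a 2-note motive the entries are C5, D5, E5, each up a 2nd from the previous.
Continuing the starts: F#5 → G#5.
Statement 5 starts on G#5 and keeps the same exact contour: G#5 A5.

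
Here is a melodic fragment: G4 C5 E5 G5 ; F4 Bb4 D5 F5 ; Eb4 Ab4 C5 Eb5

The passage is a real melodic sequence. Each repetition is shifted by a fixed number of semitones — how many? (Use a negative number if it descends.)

Taking 4-note groups, the heads are G4, F4, Eb4: the pattern moves down a 2nd.
G4 to F4 spans -2 semitones.

-2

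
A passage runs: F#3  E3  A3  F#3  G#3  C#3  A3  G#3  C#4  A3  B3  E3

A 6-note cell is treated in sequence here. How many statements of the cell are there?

12 notes in groups of 6 gives 12/6 = 2 statements.
Starts: F#3, A3 — each up a 3rd.

2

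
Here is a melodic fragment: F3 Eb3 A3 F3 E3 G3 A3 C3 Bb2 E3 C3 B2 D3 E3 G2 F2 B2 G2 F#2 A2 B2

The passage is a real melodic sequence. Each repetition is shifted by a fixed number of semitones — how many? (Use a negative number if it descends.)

-5

The 7-note cells begin on F3, C3, G2 — each down a 4th from the last.
F3→C3 is 48 − 53 = -5 semitones.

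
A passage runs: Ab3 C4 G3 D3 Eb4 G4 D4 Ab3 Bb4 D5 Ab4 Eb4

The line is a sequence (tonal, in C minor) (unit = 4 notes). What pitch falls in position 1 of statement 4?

F5

Grouping in 4s, the 1st note of each cell is Ab3, Eb4, Bb4.
Each moves up a 5th; the next is F5.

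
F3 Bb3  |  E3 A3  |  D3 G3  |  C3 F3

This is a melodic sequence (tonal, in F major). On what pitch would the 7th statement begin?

Taking 2-note groups, the heads are F3, E3, D3, C3: the pattern moves down a 2nd.
Continuing: Bb2 → A2 → G2. Statement 7 starts on G2.

G2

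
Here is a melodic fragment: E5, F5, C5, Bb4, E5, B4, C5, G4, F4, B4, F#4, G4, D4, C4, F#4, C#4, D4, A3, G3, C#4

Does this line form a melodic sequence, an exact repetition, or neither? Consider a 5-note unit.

Each 5-note cell is the previous one transposed down a 4th.

sequence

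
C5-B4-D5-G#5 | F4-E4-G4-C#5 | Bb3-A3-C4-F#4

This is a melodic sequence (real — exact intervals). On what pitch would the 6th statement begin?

Db2

The 4-note cells begin on C5, F4, Bb3 — each down a 5th from the last.
Extending the heads down a 5th: Eb3 → Ab2 → Db2.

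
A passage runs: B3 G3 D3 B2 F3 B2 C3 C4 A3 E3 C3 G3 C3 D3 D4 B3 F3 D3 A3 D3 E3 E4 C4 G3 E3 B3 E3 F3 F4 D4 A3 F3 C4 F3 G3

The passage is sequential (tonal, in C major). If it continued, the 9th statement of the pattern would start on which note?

Unit = 7 notes; the statements start on B3, C4, D4, E4, F4, moving up a 2nd each time.
Extending the heads up a 2nd: G4 → A4 → B4 → C5.

C5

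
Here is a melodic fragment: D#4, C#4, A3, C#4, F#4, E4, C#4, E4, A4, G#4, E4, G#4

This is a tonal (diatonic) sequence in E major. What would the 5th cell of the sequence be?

E5 D#5 B4 D#5

Taking 4-note groups, the heads are D#4, F#4, A4: the pattern moves up a 3rd.
Carrying on: C#5 → E5.
So cell 5 is E5 D#5 B4 D#5.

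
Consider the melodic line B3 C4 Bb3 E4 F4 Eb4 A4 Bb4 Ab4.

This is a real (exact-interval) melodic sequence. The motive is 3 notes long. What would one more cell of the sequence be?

Taking 3-note groups, the heads are B3, E4, A4: the pattern moves up a 4th.
From D5 the exact shape gives D5 Eb5 Db5.

D5 Eb5 Db5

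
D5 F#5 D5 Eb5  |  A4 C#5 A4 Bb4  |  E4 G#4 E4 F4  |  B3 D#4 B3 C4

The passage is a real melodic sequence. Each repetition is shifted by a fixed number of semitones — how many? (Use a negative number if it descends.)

The 4-note cells begin on D5, A4, E4, B3 — each down a 4th from the last.
Counting half-steps from D5 to A4: -5.

-5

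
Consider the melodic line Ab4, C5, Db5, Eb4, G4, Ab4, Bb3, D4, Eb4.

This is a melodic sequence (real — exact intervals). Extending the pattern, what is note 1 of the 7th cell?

With 3-note cells, note 1 of each statement runs Ab4, Eb4, Bb3.
Carrying that down a 4th forward: F3 → C3 → G2 → D2.

D2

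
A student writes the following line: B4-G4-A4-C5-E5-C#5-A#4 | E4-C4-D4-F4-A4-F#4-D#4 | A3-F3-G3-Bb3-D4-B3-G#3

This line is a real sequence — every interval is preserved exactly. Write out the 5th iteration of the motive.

Unit = 7 notes; the statements start on B4, E4, A3, moving down a 5th each time.
Extending down a 5th: D3 → G2.
Statement 5 starts on G2 and keeps the same exact contour: G2 Eb2 F2 Ab2 C3 A2 F#2.

G2 Eb2 F2 Ab2 C3 A2 F#2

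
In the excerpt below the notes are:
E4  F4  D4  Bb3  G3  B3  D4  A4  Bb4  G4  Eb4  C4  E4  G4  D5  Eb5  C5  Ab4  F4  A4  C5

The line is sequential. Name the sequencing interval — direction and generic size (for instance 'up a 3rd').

up a 4th

With a 7-note motive the entries are E4, A4, D5, each up a 4th from the previous.
E4 to A4 is up a 4th.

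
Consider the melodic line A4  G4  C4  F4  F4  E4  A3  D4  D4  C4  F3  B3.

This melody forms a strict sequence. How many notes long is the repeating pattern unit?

4

There are 12 notes; a 4-note unit gives 3 cells:
A4 G4 C4 F4 | F4 E4 A3 D4 | D4 C4 F3 B3
Every group is a transposition down a 3rd of the one before; no shorter unit works.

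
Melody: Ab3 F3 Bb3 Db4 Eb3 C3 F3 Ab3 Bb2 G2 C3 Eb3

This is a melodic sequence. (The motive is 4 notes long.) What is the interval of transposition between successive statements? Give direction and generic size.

down a 4th

Unit = 4 notes; the statements start on Ab3, Eb3, Bb2, moving down a 4th each time.
From Ab3 to Eb3: down a 4th.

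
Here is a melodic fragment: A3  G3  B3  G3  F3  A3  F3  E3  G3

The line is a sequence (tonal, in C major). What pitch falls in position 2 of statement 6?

The unit is 3 notes. Position-2 pitches of the 3 shown cells: G3, F3, E3.
Extending down a 2nd: D3 → C3 → B2.

B2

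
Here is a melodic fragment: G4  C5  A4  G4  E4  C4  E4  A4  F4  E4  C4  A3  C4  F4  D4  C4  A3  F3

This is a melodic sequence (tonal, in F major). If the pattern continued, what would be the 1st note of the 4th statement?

Grouping in 6s, the 1st note of each cell is G4, E4, C4.
Each moves down a 3rd; the next is A3.

A3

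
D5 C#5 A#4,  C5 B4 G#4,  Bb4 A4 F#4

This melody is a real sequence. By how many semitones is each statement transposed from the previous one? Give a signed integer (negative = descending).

Taking 3-note groups, the heads are D5, C5, Bb4: the pattern moves down a 2nd.
Counting half-steps from D5 to C5: -2.

-2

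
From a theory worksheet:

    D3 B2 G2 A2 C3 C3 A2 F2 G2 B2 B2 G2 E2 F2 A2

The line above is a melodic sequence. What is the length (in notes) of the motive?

There are 15 notes; a 5-note unit gives 3 cells:
D3 B2 G2 A2 C3 | C3 A2 F2 G2 B2 | B2 G2 E2 F2 A2
Each cell is the previous one down a 2nd — so the unit is 5 notes.

5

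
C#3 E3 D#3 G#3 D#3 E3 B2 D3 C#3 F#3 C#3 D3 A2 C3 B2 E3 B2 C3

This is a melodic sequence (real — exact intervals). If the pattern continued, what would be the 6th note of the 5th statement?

Ab2

Grouping in 6s, the 6th note of each cell is E3, D3, C3.
Extending down a 2nd: Bb2 → Ab2.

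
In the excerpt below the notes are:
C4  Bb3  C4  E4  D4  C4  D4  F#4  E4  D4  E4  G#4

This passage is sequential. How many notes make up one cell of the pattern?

Try groups of 4 (3 cells in 12 notes):
C4 Bb3 C4 E4 | D4 C4 D4 F#4 | E4 D4 E4 G#4
Every group is a transposition up a 2nd of the one before; no shorter unit works.

4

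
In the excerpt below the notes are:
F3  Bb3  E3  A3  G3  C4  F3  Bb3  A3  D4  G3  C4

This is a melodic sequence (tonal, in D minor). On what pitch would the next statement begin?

Taking 4-note groups, the heads are F3, G3, A3: the pattern moves up a 2nd.
The next head, up a 2nd from A3, is Bb3.

Bb3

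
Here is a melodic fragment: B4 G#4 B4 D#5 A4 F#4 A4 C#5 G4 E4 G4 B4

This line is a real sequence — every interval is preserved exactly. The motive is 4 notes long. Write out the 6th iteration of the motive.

Db4 Bb3 Db4 F4

With a 4-note motive the entries are B4, A4, G4, each down a 2nd from the previous.
Extending down a 2nd: F4 → Eb4 → Db4.
From Db4 the exact shape gives Db4 Bb3 Db4 F4.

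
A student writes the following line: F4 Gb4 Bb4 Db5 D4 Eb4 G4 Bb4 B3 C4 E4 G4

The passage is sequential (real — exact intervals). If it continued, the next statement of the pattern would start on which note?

G#3

Taking 4-note groups, the heads are F4, D4, B3: the pattern moves down a 3rd.
One more step down a 3rd gives G#3.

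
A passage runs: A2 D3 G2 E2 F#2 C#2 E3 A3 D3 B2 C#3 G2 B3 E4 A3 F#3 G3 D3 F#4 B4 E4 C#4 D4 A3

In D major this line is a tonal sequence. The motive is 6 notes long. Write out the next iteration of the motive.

C#5 F#5 B4 G4 A4 E4

Unit = 6 notes; the statements start on A2, E3, B3, F#4, moving up a 5th each time.
Statement 5 starts on C#5 and keeps the same diatonic contour: C#5 F#5 B4 G4 A4 E4.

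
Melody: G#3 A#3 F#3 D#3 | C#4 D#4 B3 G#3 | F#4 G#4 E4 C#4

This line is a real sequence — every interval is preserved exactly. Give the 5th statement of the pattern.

E5 F#5 D5 B4

The 4-note cells begin on G#3, C#4, F#4 — each up a 4th from the last.
Carrying on: B4 → E5.
So cell 5 is E5 F#5 D5 B4.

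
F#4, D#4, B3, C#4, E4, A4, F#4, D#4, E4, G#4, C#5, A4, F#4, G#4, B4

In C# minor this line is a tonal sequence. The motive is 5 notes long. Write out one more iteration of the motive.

E5 C#5 A4 B4 D#5

With a 5-note motive the entries are F#4, A4, C#5, each up a 3rd from the previous.
So cell 4 is E5 C#5 A4 B4 D#5.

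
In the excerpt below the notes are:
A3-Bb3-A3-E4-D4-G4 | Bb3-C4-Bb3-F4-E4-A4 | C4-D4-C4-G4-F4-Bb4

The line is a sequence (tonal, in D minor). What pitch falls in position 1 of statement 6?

The unit is 6 notes. Position-1 pitches of the 3 shown cells: A3, Bb3, C4.
Each moves up a 2nd. Continuing: D4 → E4 → F4.

F4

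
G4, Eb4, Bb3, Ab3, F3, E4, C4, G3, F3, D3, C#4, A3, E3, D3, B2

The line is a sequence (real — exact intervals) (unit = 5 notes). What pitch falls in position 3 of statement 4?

C#3

With 5-note cells, note 3 of each statement runs Bb3, G3, E3.
One more down a 3rd gives C#3.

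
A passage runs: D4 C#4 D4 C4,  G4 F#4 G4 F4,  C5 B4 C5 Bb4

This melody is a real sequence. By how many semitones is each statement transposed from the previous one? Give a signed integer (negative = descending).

5

Unit = 4 notes; the statements start on D4, G4, C5, moving up a 4th each time.
D4 to G4 spans +5 semitones.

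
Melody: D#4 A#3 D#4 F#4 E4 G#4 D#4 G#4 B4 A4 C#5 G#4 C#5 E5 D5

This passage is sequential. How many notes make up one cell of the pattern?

5

Try groups of 5 (3 cells in 15 notes):
D#4 A#3 D#4 F#4 E4 | G#4 D#4 G#4 B4 A4 | C#5 G#4 C#5 E5 D5
Each cell is the previous one up a 4th — so the unit is 5 notes.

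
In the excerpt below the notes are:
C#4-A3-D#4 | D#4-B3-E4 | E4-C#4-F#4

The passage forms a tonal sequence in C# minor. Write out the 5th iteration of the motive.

G#4 E4 A4

Unit = 3 notes; the statements start on C#4, D#4, E4, moving up a 2nd each time.
Extending up a 2nd: F#4 → G#4.
From G#4 the diatonic shape gives G#4 E4 A4.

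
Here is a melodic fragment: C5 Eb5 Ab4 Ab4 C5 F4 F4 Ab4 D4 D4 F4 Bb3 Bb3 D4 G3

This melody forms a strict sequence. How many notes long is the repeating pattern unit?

15 notes total. Splitting into 5 groups of 3:
C5 Eb5 Ab4 | Ab4 C5 F4 | F4 Ab4 D4 | D4 F4 Bb3 | Bb3 D4 G3
Each cell is the previous one down a 3rd — so the unit is 3 notes.

3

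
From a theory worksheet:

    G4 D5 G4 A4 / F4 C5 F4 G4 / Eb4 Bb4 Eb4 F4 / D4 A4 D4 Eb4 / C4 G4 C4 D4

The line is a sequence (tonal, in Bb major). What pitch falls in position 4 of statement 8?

Grouping in 4s, the 4th note of each cell is A4, G4, F4, Eb4, D4.
Extending down a 2nd: C4 → Bb3 → A3.

A3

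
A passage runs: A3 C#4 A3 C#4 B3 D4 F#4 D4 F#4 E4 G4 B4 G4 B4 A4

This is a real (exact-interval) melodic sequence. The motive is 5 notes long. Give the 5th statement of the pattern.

Unit = 5 notes; the statements start on A3, D4, G4, moving up a 4th each time.
Continuing the starts: C5 → F5.
Statement 5 starts on F5 and keeps the same exact contour: F5 A5 F5 A5 G5.

F5 A5 F5 A5 G5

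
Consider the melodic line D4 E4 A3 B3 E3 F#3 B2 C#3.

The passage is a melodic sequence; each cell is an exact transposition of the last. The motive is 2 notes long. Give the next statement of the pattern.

The 2-note cells begin on D4, A3, E3, B2 — each down a 4th from the last.
So cell 5 is F#2 G#2.

F#2 G#2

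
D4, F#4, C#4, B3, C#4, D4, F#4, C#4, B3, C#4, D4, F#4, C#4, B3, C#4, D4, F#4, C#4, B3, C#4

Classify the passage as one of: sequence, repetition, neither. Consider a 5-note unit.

Each 5-note cell is identical (D4 F#4 C#4 B3 C#4), restated at the same pitch.

repetition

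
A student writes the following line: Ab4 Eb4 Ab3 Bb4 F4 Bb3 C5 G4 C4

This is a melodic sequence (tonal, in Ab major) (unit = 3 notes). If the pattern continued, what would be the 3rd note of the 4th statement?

Db4

Grouping in 3s, the 3rd note of each cell is Ab3, Bb3, C4.
From C4, up a 2nd gives Db4.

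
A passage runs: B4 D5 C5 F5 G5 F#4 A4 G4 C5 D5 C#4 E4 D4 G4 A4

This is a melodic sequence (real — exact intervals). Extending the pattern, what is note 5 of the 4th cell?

Grouping in 5s, the 5th note of each cell is G5, D5, A4.
One more down a 4th gives E4.

E4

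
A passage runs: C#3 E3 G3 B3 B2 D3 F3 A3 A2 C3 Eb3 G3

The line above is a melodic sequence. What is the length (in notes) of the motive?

There are 12 notes; a 4-note unit gives 3 cells:
C#3 E3 G3 B3 | B2 D3 F3 A3 | A2 C3 Eb3 G3
That's a consistent down a 2nd shift per cell, and no other grouping gives one.

4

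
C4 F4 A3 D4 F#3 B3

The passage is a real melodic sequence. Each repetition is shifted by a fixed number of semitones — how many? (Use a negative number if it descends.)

With a 2-note motive the entries are C4, A3, F#3, each down a 3rd from the previous.
C4→A3 is 57 − 60 = -3 semitones.

-3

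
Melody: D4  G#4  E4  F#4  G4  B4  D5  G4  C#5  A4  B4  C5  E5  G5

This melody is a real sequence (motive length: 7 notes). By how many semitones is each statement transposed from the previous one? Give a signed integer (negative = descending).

5

Unit = 7 notes; the statements start on D4, G4, moving up a 4th each time.
D4 to G4 spans +5 semitones.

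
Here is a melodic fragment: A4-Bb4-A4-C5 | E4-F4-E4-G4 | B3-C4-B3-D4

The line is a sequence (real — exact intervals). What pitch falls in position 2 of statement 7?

E2

Grouping in 4s, the 2nd note of each cell is Bb4, F4, C4.
Extending down a 4th: G3 → D3 → A2 → E2.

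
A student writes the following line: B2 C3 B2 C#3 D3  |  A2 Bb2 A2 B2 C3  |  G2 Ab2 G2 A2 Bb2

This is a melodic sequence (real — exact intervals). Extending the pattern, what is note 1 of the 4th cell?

F2

The unit is 5 notes. Position-1 pitches of the 3 shown cells: B2, A2, G2.
From G2, down a 2nd gives F2.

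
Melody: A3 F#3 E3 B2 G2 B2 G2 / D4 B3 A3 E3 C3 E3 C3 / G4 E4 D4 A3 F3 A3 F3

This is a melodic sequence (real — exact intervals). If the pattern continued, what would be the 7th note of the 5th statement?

Grouping in 7s, the 7th note of each cell is G2, C3, F3.
Each moves up a 4th. Continuing: Bb3 → Eb4.

Eb4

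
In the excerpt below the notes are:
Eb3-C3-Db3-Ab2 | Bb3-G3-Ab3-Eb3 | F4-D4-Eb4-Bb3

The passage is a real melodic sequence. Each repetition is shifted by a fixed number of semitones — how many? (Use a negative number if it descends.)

The 4-note cells begin on Eb3, Bb3, F4 — each up a 5th from the last.
Counting half-steps from Eb3 to Bb3: 7.

7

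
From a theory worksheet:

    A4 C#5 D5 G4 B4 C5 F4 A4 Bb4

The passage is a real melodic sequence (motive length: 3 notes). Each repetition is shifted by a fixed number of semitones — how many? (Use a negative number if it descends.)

Unit = 3 notes; the statements start on A4, G4, F4, moving down a 2nd each time.
A4 to G4 spans -2 semitones.

-2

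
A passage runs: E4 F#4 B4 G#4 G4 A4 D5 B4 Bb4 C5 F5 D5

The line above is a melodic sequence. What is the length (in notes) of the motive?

12 notes total. Splitting into 3 groups of 4:
E4 F#4 B4 G#4 | G4 A4 D5 B4 | Bb4 C5 F5 D5
Every group is a transposition up a 3rd of the one before; no shorter unit works.

4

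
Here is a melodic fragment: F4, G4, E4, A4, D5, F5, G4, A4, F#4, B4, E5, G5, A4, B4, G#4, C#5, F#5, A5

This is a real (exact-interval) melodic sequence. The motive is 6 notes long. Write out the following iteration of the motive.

B4 C#5 A#4 D#5 G#5 B5

The 6-note cells begin on F4, G4, A4 — each up a 2nd from the last.
So cell 4 is B4 C#5 A#4 D#5 G#5 B5.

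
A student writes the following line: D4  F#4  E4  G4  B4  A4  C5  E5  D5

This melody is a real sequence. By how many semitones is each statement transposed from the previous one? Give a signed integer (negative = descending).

Taking 3-note groups, the heads are D4, G4, C5: the pattern moves up a 4th.
Counting half-steps from D4 to G4: 5.

5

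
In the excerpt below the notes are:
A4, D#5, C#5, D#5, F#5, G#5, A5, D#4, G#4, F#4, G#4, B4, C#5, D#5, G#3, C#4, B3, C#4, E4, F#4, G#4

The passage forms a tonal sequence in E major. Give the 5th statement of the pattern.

F#2 B2 A2 B2 D#3 E3 F#3

The 7-note cells begin on A4, D#4, G#3 — each down a 5th from the last.
Extending down a 5th: C#3 → F#2.
From F#2 the diatonic shape gives F#2 B2 A2 B2 D#3 E3 F#3.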